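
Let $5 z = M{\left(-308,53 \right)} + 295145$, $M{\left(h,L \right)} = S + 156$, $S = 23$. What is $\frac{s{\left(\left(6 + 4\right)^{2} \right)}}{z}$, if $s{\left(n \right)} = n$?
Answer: $\frac{125}{73831} \approx 0.0016931$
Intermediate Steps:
$M{\left(h,L \right)} = 179$ ($M{\left(h,L \right)} = 23 + 156 = 179$)
$z = \frac{295324}{5}$ ($z = \frac{179 + 295145}{5} = \frac{1}{5} \cdot 295324 = \frac{295324}{5} \approx 59065.0$)
$\frac{s{\left(\left(6 + 4\right)^{2} \right)}}{z} = \frac{\left(6 + 4\right)^{2}}{\frac{295324}{5}} = 10^{2} \cdot \frac{5}{295324} = 100 \cdot \frac{5}{295324} = \frac{125}{73831}$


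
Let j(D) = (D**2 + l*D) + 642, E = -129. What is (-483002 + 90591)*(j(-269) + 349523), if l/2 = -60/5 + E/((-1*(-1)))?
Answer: -195571363824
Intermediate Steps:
l = -282 (l = 2*(-60/5 - 129/((-1*(-1)))) = 2*(-60*1/5 - 129/1) = 2*(-12 - 129*1) = 2*(-12 - 129) = 2*(-141) = -282)
j(D) = 642 + D**2 - 282*D (j(D) = (D**2 - 282*D) + 642 = 642 + D**2 - 282*D)
(-483002 + 90591)*(j(-269) + 349523) = (-483002 + 90591)*((642 + (-269)**2 - 282*(-269)) + 349523) = -392411*((642 + 72361 + 75858) + 349523) = -392411*(148861 + 349523) = -392411*498384 = -195571363824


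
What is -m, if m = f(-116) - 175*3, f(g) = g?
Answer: 641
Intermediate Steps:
m = -641 (m = -116 - 175*3 = -116 - 1*525 = -116 - 525 = -641)
-m = -1*(-641) = 641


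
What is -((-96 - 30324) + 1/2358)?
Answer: 71730359/2358 ≈ 30420.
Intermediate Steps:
-((-96 - 30324) + 1/2358) = -(-30420 + 1/2358) = -1*(-71730359/2358) = 71730359/2358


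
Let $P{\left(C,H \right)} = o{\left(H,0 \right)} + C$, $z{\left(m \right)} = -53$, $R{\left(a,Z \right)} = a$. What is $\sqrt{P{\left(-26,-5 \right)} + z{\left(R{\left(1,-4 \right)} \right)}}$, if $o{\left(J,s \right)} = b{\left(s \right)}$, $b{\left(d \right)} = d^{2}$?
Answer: $i \sqrt{79} \approx 8.8882 i$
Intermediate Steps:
$o{\left(J,s \right)} = s^{2}$
$P{\left(C,H \right)} = C$ ($P{\left(C,H \right)} = 0^{2} + C = 0 + C = C$)
$\sqrt{P{\left(-26,-5 \right)} + z{\left(R{\left(1,-4 \right)} \right)}} = \sqrt{-26 - 53} = \sqrt{-79} = i \sqrt{79}$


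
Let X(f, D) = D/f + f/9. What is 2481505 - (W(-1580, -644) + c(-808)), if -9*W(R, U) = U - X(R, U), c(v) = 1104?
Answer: 79358763226/31995 ≈ 2.4803e+6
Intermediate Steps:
X(f, D) = f/9 + D/f (X(f, D) = D/f + f*(1/9) = D/f + f/9 = f/9 + D/f)
W(R, U) = -U/9 + R/81 + U/(9*R) (W(R, U) = -(U - (R/9 + U/R))/9 = -(U + (-R/9 - U/R))/9 = -(U - R/9 - U/R)/9 = -U/9 + R/81 + U/(9*R))
2481505 - (W(-1580, -644) + c(-808)) = 2481505 - ((-1/9*(-644) + (1/81)*(-1580) + (1/9)*(-644)/(-1580)) + 1104) = 2481505 - ((644/9 - 1580/81 + (1/9)*(-644)*(-1/1580)) + 1104) = 2481505 - ((644/9 - 1580/81 + 161/3555) + 1104) = 2481505 - (1666769/31995 + 1104) = 2481505 - 1*36989249/31995 = 2481505 - 36989249/31995 = 79358763226/31995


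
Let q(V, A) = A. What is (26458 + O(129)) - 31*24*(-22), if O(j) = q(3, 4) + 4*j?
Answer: 43346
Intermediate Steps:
O(j) = 4 + 4*j
(26458 + O(129)) - 31*24*(-22) = (26458 + (4 + 4*129)) - 31*24*(-22) = (26458 + (4 + 516)) - 744*(-22) = (26458 + 520) + 16368 = 26978 + 16368 = 43346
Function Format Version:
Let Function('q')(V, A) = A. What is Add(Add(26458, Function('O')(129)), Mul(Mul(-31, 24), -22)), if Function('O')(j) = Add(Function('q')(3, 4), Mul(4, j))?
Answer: 43346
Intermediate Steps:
Function('O')(j) = Add(4, Mul(4, j))
Add(Add(26458, Function('O')(129)), Mul(Mul(-31, 24), -22)) = Add(Add(26458, Add(4, Mul(4, 129))), Mul(Mul(-31, 24), -22)) = Add(Add(26458, Add(4, 516)), Mul(-744, -22)) = Add(Add(26458, 520), 16368) = Add(26978, 16368) = 43346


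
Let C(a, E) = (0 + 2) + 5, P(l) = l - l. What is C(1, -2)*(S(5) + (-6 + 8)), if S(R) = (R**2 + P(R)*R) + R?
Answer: 224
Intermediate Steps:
P(l) = 0
C(a, E) = 7 (C(a, E) = 2 + 5 = 7)
S(R) = R + R**2 (S(R) = (R**2 + 0*R) + R = (R**2 + 0) + R = R**2 + R = R + R**2)
C(1, -2)*(S(5) + (-6 + 8)) = 7*(5*(1 + 5) + (-6 + 8)) = 7*(5*6 + 2) = 7*(30 + 2) = 7*32 = 224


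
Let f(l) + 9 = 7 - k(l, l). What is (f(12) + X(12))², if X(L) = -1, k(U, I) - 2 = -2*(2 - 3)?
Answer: 49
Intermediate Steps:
k(U, I) = 4 (k(U, I) = 2 - 2*(2 - 3) = 2 - 2*(-1) = 2 + 2 = 4)
f(l) = -6 (f(l) = -9 + (7 - 1*4) = -9 + (7 - 4) = -9 + 3 = -6)
(f(12) + X(12))² = (-6 - 1)² = (-7)² = 49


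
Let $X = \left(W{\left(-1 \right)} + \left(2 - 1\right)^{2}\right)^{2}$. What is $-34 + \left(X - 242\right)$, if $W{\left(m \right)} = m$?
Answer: $-276$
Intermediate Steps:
$X = 0$ ($X = \left(-1 + \left(2 - 1\right)^{2}\right)^{2} = \left(-1 + 1^{2}\right)^{2} = \left(-1 + 1\right)^{2} = 0^{2} = 0$)
$-34 + \left(X - 242\right) = -34 + \left(0 - 242\right) = -34 - 242 = -276$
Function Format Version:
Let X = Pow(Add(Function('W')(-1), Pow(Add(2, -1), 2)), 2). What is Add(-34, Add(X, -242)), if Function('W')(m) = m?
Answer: -276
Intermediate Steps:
X = 0 (X = Pow(Add(-1, Pow(Add(2, -1), 2)), 2) = Pow(Add(-1, Pow(1, 2)), 2) = Pow(Add(-1, 1), 2) = Pow(0, 2) = 0)
Add(-34, Add(X, -242)) = Add(-34, Add(0, -242)) = Add(-34, -242) = -276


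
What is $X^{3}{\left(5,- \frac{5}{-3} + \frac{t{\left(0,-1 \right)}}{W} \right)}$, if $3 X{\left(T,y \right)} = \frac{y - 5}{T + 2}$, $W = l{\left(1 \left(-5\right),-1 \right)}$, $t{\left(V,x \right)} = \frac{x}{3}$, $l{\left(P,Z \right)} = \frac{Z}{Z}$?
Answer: $- \frac{1331}{250047} \approx -0.005323$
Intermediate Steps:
$l{\left(P,Z \right)} = 1$
$t{\left(V,x \right)} = \frac{x}{3}$ ($t{\left(V,x \right)} = x \frac{1}{3} = \frac{x}{3}$)
$W = 1$
$X{\left(T,y \right)} = \frac{-5 + y}{3 \left(2 + T\right)}$ ($X{\left(T,y \right)} = \frac{\left(y - 5\right) \frac{1}{T + 2}}{3} = \frac{\left(-5 + y\right) \frac{1}{2 + T}}{3} = \frac{\frac{1}{2 + T} \left(-5 + y\right)}{3} = \frac{-5 + y}{3 \left(2 + T\right)}$)
$X^{3}{\left(5,- \frac{5}{-3} + \frac{t{\left(0,-1 \right)}}{W} \right)} = \left(\frac{-5 + \left(- \frac{5}{-3} + \frac{\frac{1}{3} \left(-1\right)}{1}\right)}{3 \left(2 + 5\right)}\right)^{3} = \left(\frac{-5 - - \frac{4}{3}}{3 \cdot 7}\right)^{3} = \left(\frac{1}{3} \cdot \frac{1}{7} \left(-5 + \left(\frac{5}{3} - \frac{1}{3}\right)\right)\right)^{3} = \left(\frac{1}{3} \cdot \frac{1}{7} \left(-5 + \frac{4}{3}\right)\right)^{3} = \left(\frac{1}{3} \cdot \frac{1}{7} \left(- \frac{11}{3}\right)\right)^{3} = \left(- \frac{11}{63}\right)^{3} = - \frac{1331}{250047}$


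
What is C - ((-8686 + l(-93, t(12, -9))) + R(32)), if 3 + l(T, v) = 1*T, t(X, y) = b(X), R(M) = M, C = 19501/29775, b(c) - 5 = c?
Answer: 260550751/29775 ≈ 8750.7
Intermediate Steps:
b(c) = 5 + c
C = 19501/29775 (C = 19501*(1/29775) = 19501/29775 ≈ 0.65495)
t(X, y) = 5 + X
l(T, v) = -3 + T (l(T, v) = -3 + 1*T = -3 + T)
C - ((-8686 + l(-93, t(12, -9))) + R(32)) = 19501/29775 - ((-8686 + (-3 - 93)) + 32) = 19501/29775 - ((-8686 - 96) + 32) = 19501/29775 - (-8782 + 32) = 19501/29775 - 1*(-8750) = 19501/29775 + 8750 = 260550751/29775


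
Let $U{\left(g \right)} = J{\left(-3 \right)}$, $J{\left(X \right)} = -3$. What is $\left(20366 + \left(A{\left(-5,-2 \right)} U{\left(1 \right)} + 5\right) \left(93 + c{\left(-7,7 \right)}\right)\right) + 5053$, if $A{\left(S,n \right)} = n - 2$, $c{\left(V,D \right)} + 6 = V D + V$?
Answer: $25946$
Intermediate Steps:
$c{\left(V,D \right)} = -6 + V + D V$ ($c{\left(V,D \right)} = -6 + \left(V D + V\right) = -6 + \left(D V + V\right) = -6 + \left(V + D V\right) = -6 + V + D V$)
$U{\left(g \right)} = -3$
$A{\left(S,n \right)} = -2 + n$
$\left(20366 + \left(A{\left(-5,-2 \right)} U{\left(1 \right)} + 5\right) \left(93 + c{\left(-7,7 \right)}\right)\right) + 5053 = \left(20366 + \left(\left(-2 - 2\right) \left(-3\right) + 5\right) \left(93 - 62\right)\right) + 5053 = \left(20366 + \left(\left(-4\right) \left(-3\right) + 5\right) \left(93 - 62\right)\right) + 5053 = \left(20366 + \left(12 + 5\right) \left(93 - 62\right)\right) + 5053 = \left(20366 + 17 \cdot 31\right) + 5053 = \left(20366 + 527\right) + 5053 = 20893 + 5053 = 25946$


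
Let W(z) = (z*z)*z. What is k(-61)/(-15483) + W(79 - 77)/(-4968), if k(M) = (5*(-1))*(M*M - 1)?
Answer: 3845039/3204981 ≈ 1.1997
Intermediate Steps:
W(z) = z³ (W(z) = z²*z = z³)
k(M) = 5 - 5*M² (k(M) = -5*(M² - 1) = -5*(-1 + M²) = 5 - 5*M²)
k(-61)/(-15483) + W(79 - 77)/(-4968) = (5 - 5*(-61)²)/(-15483) + (79 - 77)³/(-4968) = (5 - 5*3721)*(-1/15483) + 2³*(-1/4968) = (5 - 18605)*(-1/15483) + 8*(-1/4968) = -18600*(-1/15483) - 1/621 = 6200/5161 - 1/621 = 3845039/3204981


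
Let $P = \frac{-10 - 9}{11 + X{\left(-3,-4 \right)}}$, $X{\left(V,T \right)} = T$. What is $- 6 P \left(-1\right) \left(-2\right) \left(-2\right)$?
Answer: $- \frac{456}{7} \approx -65.143$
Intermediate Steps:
$P = - \frac{19}{7}$ ($P = \frac{-10 - 9}{11 - 4} = - \frac{19}{7} \approx -2.7143$)
$- 6 P \left(-1\right) \left(-2\right) \left(-2\right) = \left(-6\right) \left(- \frac{19}{7}\right) \left(-1\right) \left(-2\right) \left(-2\right) = \frac{114 \cdot 2 \left(-2\right)}{7} = \frac{114}{7} \left(-4\right) = - \frac{456}{7}$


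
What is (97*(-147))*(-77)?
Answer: 1097943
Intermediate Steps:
(97*(-147))*(-77) = -14259*(-77) = 1097943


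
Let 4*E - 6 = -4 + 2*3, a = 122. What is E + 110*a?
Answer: 13422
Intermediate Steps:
E = 2 (E = 3/2 + (-4 + 2*3)/4 = 3/2 + (-4 + 6)/4 = 3/2 + (¼)*2 = 3/2 + ½ = 2)
E + 110*a = 2 + 110*122 = 2 + 13420 = 13422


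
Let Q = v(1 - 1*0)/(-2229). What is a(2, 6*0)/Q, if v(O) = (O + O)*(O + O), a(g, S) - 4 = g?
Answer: -6687/2 ≈ -3343.5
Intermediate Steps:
a(g, S) = 4 + g
v(O) = 4*O**2 (v(O) = (2*O)*(2*O) = 4*O**2)
Q = -4/2229 (Q = (4*(1 - 1*0)**2)/(-2229) = (4*(1 + 0)**2)*(-1/2229) = (4*1**2)*(-1/2229) = (4*1)*(-1/2229) = 4*(-1/2229) = -4/2229 ≈ -0.0017945)
a(2, 6*0)/Q = (4 + 2)/(-4/2229) = -2229/4*6 = -6687/2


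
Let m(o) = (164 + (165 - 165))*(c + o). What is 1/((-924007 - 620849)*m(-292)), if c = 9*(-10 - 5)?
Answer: 1/108183175968 ≈ 9.2436e-12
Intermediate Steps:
c = -135 (c = 9*(-15) = -135)
m(o) = -22140 + 164*o (m(o) = (164 + (165 - 165))*(-135 + o) = (164 + 0)*(-135 + o) = 164*(-135 + o) = -22140 + 164*o)
1/((-924007 - 620849)*m(-292)) = 1/((-924007 - 620849)*(-22140 + 164*(-292))) = 1/((-1544856)*(-22140 - 47888)) = -1/1544856/(-70028) = -1/1544856*(-1/70028) = 1/108183175968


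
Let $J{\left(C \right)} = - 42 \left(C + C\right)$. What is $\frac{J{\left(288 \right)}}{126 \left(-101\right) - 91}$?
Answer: $\frac{3456}{1831} \approx 1.8875$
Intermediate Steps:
$J{\left(C \right)} = - 84 C$ ($J{\left(C \right)} = - 42 \cdot 2 C = - 84 C$)
$\frac{J{\left(288 \right)}}{126 \left(-101\right) - 91} = \frac{\left(-84\right) 288}{126 \left(-101\right) - 91} = - \frac{24192}{-12726 - 91} = - \frac{24192}{-12817} = \left(-24192\right) \left(- \frac{1}{12817}\right) = \frac{3456}{1831}$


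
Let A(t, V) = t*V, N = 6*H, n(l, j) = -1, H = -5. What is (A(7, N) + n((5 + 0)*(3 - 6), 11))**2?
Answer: 44521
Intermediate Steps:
N = -30 (N = 6*(-5) = -30)
A(t, V) = V*t
(A(7, N) + n((5 + 0)*(3 - 6), 11))**2 = (-30*7 - 1)**2 = (-210 - 1)**2 = (-211)**2 = 44521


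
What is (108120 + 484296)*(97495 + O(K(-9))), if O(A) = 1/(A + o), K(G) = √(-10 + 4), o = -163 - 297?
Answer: 6110926996474080/105803 - 296208*I*√6/105803 ≈ 5.7758e+10 - 6.8576*I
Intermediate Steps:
o = -460
K(G) = I*√6 (K(G) = √(-6) = I*√6)
O(A) = 1/(-460 + A) (O(A) = 1/(A - 460) = 1/(-460 + A))
(108120 + 484296)*(97495 + O(K(-9))) = (108120 + 484296)*(97495 + 1/(-460 + I*√6)) = 592416*(97495 + 1/(-460 + I*√6)) = 57757597920 + 592416/(-460 + I*√6)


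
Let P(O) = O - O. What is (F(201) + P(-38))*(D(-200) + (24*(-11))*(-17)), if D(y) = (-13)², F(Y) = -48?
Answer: -223536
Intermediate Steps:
P(O) = 0
D(y) = 169
(F(201) + P(-38))*(D(-200) + (24*(-11))*(-17)) = (-48 + 0)*(169 + (24*(-11))*(-17)) = -48*(169 - 264*(-17)) = -48*(169 + 4488) = -48*4657 = -223536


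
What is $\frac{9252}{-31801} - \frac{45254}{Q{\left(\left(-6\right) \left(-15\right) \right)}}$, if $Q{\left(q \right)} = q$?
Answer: $- \frac{719977567}{1431045} \approx -503.11$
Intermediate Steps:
$\frac{9252}{-31801} - \frac{45254}{Q{\left(\left(-6\right) \left(-15\right) \right)}} = \frac{9252}{-31801} - \frac{45254}{\left(-6\right) \left(-15\right)} = 9252 \left(- \frac{1}{31801}\right) - \frac{45254}{90} = - \frac{9252}{31801} - \frac{22627}{45} = - \frac{719977567}{1431045}$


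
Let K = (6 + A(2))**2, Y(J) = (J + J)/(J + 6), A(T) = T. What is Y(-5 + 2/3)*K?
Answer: -1664/5 ≈ -332.80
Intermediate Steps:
Y(J) = 2*J/(6 + J) (Y(J) = (2*J)/(6 + J) = 2*J/(6 + J))
K = 64 (K = (6 + 2)**2 = 8**2 = 64)
Y(-5 + 2/3)*K = (2*(-5 + 2/3)/(6 + (-5 + 2/3)))*64 = (2*(-13/3)/(6 - 13/3))*64 = (2*(-13/3)/(5/3))*64 = (2*(-13/3)*(3/5))*64 = -26/5*64 = -1664/5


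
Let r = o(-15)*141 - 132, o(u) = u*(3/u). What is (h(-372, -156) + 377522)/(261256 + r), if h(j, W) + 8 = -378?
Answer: 377136/261547 ≈ 1.4419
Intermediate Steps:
h(j, W) = -386 (h(j, W) = -8 - 378 = -386)
o(u) = 3
r = 291 (r = 3*141 - 132 = 423 - 132 = 291)
(h(-372, -156) + 377522)/(261256 + r) = (-386 + 377522)/(261256 + 291) = 377136/261547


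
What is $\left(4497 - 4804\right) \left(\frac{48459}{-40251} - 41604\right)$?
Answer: $\frac{171372625447}{13417} \approx 1.2773 \cdot 10^{7}$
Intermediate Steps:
$\left(4497 - 4804\right) \left(\frac{48459}{-40251} - 41604\right) = - 307 \left(48459 \left(- \frac{1}{40251}\right) - 41604\right) = - 307 \left(- \frac{16153}{13417} - 41604\right) = \left(-307\right) \left(- \frac{558217021}{13417}\right) = \frac{171372625447}{13417}$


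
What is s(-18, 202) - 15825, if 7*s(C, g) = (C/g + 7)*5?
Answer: -11184785/707 ≈ -15820.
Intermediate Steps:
s(C, g) = 5 + 5*C/(7*g) (s(C, g) = ((C/g + 7)*5)/7 = ((7 + C/g)*5)/7 = (35 + 5*C/g)/7 = 5 + 5*C/(7*g))
s(-18, 202) - 15825 = (5 + (5/7)*(-18)/202) - 15825 = (5 + (5/7)*(-18)*(1/202)) - 15825 = (5 - 45/707) - 15825 = 3490/707 - 15825 = -11184785/707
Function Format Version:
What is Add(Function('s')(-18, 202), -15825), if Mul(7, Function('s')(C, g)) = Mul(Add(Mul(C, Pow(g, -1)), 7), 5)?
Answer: Rational(-11184785, 707) ≈ -15820.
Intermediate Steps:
Function('s')(C, g) = Add(5, Mul(Rational(5, 7), C, Pow(g, -1))) (Function('s')(C, g) = Mul(Rational(1, 7), Mul(Add(Mul(C, Pow(g, -1)), 7), 5)) = Mul(Rational(1, 7), Mul(Add(7, Mul(C, Pow(g, -1))), 5)) = Mul(Rational(1, 7), Add(35, Mul(5, C, Pow(g, -1)))) = Add(5, Mul(Rational(5, 7), C, Pow(g, -1))))
Add(Function('s')(-18, 202), -15825) = Add(Add(5, Mul(Rational(5, 7), -18, Pow(202, -1))), -15825) = Add(Add(5, Mul(Rational(5, 7), -18, Rational(1, 202))), -15825) = Add(Add(5, Rational(-45, 707)), -15825) = Add(Rational(3490, 707), -15825) = Rational(-11184785, 707)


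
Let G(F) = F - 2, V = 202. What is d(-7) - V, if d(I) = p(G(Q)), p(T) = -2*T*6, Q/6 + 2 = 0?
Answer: -34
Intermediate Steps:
Q = -12 (Q = -12 + 6*0 = -12 + 0 = -12)
G(F) = -2 + F
p(T) = -12*T
d(I) = 168 (d(I) = -12*(-2 - 12) = -12*(-14) = 168)
d(-7) - V = 168 - 1*202 = 168 - 202 = -34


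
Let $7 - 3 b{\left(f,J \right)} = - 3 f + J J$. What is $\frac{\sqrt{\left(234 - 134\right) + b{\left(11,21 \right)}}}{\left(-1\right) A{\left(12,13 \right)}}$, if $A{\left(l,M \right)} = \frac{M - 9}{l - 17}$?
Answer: $\frac{5 i \sqrt{303}}{12} \approx 7.2529 i$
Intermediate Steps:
$A{\left(l,M \right)} = \frac{-9 + M}{-17 + l}$
$b{\left(f,J \right)} = \frac{7}{3} + f - \frac{J^{2}}{3}$ ($b{\left(f,J \right)} = \frac{7}{3} - \frac{- 3 f + J J}{3} = \frac{7}{3} - \frac{- 3 f + J^{2}}{3} = \frac{7}{3} - \frac{J^{2} - 3 f}{3} = \frac{7}{3} - \left(- f + \frac{J^{2}}{3}\right) = \frac{7}{3} + f - \frac{J^{2}}{3}$)
$\frac{\sqrt{\left(234 - 134\right) + b{\left(11,21 \right)}}}{\left(-1\right) A{\left(12,13 \right)}} = \frac{\sqrt{\left(234 - 134\right) + \left(\frac{7}{3} + 11 - \frac{21^{2}}{3}\right)}}{\left(-1\right) \frac{-9 + 13}{-17 + 12}} = \frac{\sqrt{\left(234 - 134\right) + \left(\frac{7}{3} + 11 - 147\right)}}{\left(-1\right) \frac{1}{-5} \cdot 4} = \frac{\sqrt{100 + \left(\frac{7}{3} + 11 - 147\right)}}{\left(-1\right) \left(\left(- \frac{1}{5}\right) 4\right)} = \frac{\sqrt{100 - \frac{401}{3}}}{\left(-1\right) \left(- \frac{4}{5}\right)} = \frac{\sqrt{- \frac{101}{3}}}{\frac{4}{5}} = \frac{i \sqrt{303}}{3} \cdot \frac{5}{4} = \frac{5 i \sqrt{303}}{12}$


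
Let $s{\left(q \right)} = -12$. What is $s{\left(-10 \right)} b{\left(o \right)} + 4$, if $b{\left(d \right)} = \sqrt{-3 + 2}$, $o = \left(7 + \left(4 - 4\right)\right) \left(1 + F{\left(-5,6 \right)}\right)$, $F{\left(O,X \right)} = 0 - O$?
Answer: $4 - 12 i \approx 4.0 - 12.0 i$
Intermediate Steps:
$F{\left(O,X \right)} = - O$
$o = 42$ ($o = \left(7 + \left(4 - 4\right)\right) \left(1 - -5\right) = \left(7 + 0\right) \left(1 + 5\right) = 7 \cdot 6 = 42$)
$b{\left(d \right)} = i$ ($b{\left(d \right)} = \sqrt{-1} = i$)
$s{\left(-10 \right)} b{\left(o \right)} + 4 = - 12 i + 4 = 4 - 12 i$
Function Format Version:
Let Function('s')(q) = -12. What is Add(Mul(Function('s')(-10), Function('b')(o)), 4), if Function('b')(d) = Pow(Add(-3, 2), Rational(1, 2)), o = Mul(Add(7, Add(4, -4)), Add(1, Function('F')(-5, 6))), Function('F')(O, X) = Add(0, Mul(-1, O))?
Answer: Add(4, Mul(-12, I)) ≈ Add(4.0000, Mul(-12.000, I))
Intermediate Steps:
Function('F')(O, X) = Mul(-1, O)
o = 42 (o = Mul(Add(7, Add(4, -4)), Add(1, Mul(-1, -5))) = Mul(Add(7, 0), Add(1, 5)) = Mul(7, 6) = 42)
Function('b')(d) = I (Function('b')(d) = Pow(-1, Rational(1, 2)) = I)
Add(Mul(Function('s')(-10), Function('b')(o)), 4) = Add(Mul(-12, I), 4) = Add(4, Mul(-12, I))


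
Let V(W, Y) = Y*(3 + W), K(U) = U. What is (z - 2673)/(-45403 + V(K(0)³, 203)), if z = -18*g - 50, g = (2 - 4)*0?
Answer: 2723/44794 ≈ 0.060789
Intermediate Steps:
g = 0 (g = -2*0 = 0)
z = -50 (z = -18*0 - 50 = 0 - 50 = -50)
(z - 2673)/(-45403 + V(K(0)³, 203)) = (-50 - 2673)/(-45403 + 203*(3 + 0³)) = -2723/(-45403 + 203*(3 + 0)) = -2723/(-45403 + 203*3) = -2723/(-45403 + 609) = -2723/(-44794) = -2723*(-1/44794) = 2723/44794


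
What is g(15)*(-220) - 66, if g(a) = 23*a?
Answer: -75966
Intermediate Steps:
g(15)*(-220) - 66 = (23*15)*(-220) - 66 = 345*(-220) - 66 = -75900 - 66 = -75966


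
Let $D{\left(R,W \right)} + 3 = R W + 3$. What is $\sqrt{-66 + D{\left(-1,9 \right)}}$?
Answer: $5 i \sqrt{3} \approx 8.6602 i$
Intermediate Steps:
$D{\left(R,W \right)} = R W$ ($D{\left(R,W \right)} = -3 + \left(R W + 3\right) = -3 + \left(3 + R W\right) = R W$)
$\sqrt{-66 + D{\left(-1,9 \right)}} = \sqrt{-66 - 9} = \sqrt{-75} = 5 i \sqrt{3}$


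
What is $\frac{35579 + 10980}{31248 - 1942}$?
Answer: $\frac{46559}{29306} \approx 1.5887$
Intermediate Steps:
$\frac{35579 + 10980}{31248 - 1942} = \frac{46559}{29306}$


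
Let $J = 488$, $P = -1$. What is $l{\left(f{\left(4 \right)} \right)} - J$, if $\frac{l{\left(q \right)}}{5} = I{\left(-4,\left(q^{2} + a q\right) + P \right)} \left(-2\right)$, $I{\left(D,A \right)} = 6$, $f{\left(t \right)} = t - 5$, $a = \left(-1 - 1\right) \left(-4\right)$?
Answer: $-548$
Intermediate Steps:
$a = 8$ ($a = \left(-2\right) \left(-4\right) = 8$)
$f{\left(t \right)} = -5 + t$
$l{\left(q \right)} = -60$ ($l{\left(q \right)} = 5 \cdot 6 \left(-2\right) = 5 \left(-12\right) = -60$)
$l{\left(f{\left(4 \right)} \right)} - J = -60 - 488 = -548$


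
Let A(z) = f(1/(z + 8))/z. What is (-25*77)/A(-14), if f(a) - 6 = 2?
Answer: 13475/4 ≈ 3368.8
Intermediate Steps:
f(a) = 8 (f(a) = 6 + 2 = 8)
A(z) = 8/z
(-25*77)/A(-14) = (-25*77)/((8/(-14))) = -1925/(8*(-1/14)) = -1925/(-4/7) = -1925*(-7/4) = 13475/4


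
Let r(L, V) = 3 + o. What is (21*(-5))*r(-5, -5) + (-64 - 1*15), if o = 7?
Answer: -1129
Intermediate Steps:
r(L, V) = 10 (r(L, V) = 3 + 7 = 10)
(21*(-5))*r(-5, -5) + (-64 - 1*15) = (21*(-5))*10 + (-64 - 1*15) = -105*10 + (-64 - 15) = -1050 - 79 = -1129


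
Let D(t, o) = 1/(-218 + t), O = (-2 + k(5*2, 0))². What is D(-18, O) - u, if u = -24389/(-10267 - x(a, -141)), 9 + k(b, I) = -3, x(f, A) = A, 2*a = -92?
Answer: -2882965/1194868 ≈ -2.4128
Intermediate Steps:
a = -46 (a = (½)*(-92) = -46)
k(b, I) = -12 (k(b, I) = -9 - 3 = -12)
u = 24389/10126 (u = -24389/(-10267 - 1*(-141)) = -24389/(-10267 + 141) = -24389/(-10126) = -24389*(-1/10126) = 24389/10126 ≈ 2.4086)
O = 196 (O = (-2 - 12)² = (-14)² = 196)
D(-18, O) - u = 1/(-218 - 18) - 1*24389/10126 = 1/(-236) - 24389/10126 = -1/236 - 24389/10126 = -2882965/1194868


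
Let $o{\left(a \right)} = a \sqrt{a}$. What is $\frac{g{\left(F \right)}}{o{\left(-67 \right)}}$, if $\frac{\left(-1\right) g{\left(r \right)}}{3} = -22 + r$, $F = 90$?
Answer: $- \frac{204 i \sqrt{67}}{4489} \approx - 0.37198 i$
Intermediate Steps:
$o{\left(a \right)} = a^{\frac{3}{2}}$
$g{\left(r \right)} = 66 - 3 r$ ($g{\left(r \right)} = - 3 \left(-22 + r\right) = 66 - 3 r$)
$\frac{g{\left(F \right)}}{o{\left(-67 \right)}} = \frac{66 - 270}{\left(-67\right)^{\frac{3}{2}}} = \frac{66 - 270}{\left(-67\right) i \sqrt{67}} = - 204 \frac{i \sqrt{67}}{4489} = - \frac{204 i \sqrt{67}}{4489}$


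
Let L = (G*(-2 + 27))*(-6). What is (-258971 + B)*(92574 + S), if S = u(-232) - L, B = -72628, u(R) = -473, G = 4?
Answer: -30739558899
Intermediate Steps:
L = -600 (L = (4*(-2 + 27))*(-6) = (4*25)*(-6) = 100*(-6) = -600)
S = 127 (S = -473 - 1*(-600) = -473 + 600 = 127)
(-258971 + B)*(92574 + S) = (-258971 - 72628)*(92574 + 127) = -331599*92701 = -30739558899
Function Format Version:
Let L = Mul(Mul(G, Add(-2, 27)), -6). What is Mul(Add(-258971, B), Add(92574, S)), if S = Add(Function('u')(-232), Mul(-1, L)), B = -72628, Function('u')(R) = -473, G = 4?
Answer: -30739558899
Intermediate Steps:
L = -600 (L = Mul(Mul(4, Add(-2, 27)), -6) = Mul(Mul(4, 25), -6) = Mul(100, -6) = -600)
S = 127 (S = Add(-473, Mul(-1, -600)) = Add(-473, 600) = 127)
Mul(Add(-258971, B), Add(92574, S)) = Mul(Add(-258971, -72628), Add(92574, 127)) = Mul(-331599, 92701) = -30739558899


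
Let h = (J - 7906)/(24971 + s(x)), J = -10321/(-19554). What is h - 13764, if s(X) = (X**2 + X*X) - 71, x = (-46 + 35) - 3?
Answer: -6807275230355/494559768 ≈ -13764.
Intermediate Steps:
J = 10321/19554 (J = -10321*(-1/19554) = 10321/19554 ≈ 0.52782)
x = -14 (x = -11 - 3 = -14)
s(X) = -71 + 2*X**2 (s(X) = (X**2 + X**2) - 71 = 2*X**2 - 71 = -71 + 2*X**2)
h = -154583603/494559768 (h = (10321/19554 - 7906)/(24971 + (-71 + 2*(-14)**2)) = -154583603/(19554*(24971 + (-71 + 2*196))) = -154583603/(19554*(24971 + (-71 + 392))) = -154583603/(19554*(24971 + 321)) = -154583603/19554/25292 = -154583603/19554*1/25292 = -154583603/494559768 ≈ -0.31257)
h - 13764 = -154583603/494559768 - 13764 = -6807275230355/494559768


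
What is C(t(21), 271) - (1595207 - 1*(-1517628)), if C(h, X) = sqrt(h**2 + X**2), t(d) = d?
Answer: -3112835 + sqrt(73882) ≈ -3.1126e+6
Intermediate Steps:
C(h, X) = sqrt(X**2 + h**2)
C(t(21), 271) - (1595207 - 1*(-1517628)) = sqrt(271**2 + 21**2) - (1595207 - 1*(-1517628)) = sqrt(73441 + 441) - (1595207 + 1517628) = sqrt(73882) - 1*3112835 = sqrt(73882) - 3112835 = -3112835 + sqrt(73882)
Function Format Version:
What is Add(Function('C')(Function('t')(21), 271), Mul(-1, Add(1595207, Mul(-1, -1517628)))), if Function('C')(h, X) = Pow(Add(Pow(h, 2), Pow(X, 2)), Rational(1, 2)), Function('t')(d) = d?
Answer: Add(-3112835, Pow(73882, Rational(1, 2))) ≈ -3.1126e+6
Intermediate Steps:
Function('C')(h, X) = Pow(Add(Pow(X, 2), Pow(h, 2)), Rational(1, 2))
Add(Function('C')(Function('t')(21), 271), Mul(-1, Add(1595207, Mul(-1, -1517628)))) = Add(Pow(Add(Pow(271, 2), Pow(21, 2)), Rational(1, 2)), Mul(-1, Add(1595207, Mul(-1, -1517628)))) = Add(Pow(Add(73441, 441), Rational(1, 2)), Mul(-1, Add(1595207, 1517628))) = Add(Pow(73882, Rational(1, 2)), Mul(-1, 3112835)) = Add(Pow(73882, Rational(1, 2)), -3112835) = Add(-3112835, Pow(73882, Rational(1, 2)))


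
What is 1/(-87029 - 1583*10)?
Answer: -1/102859 ≈ -9.7220e-6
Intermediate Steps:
1/(-87029 - 1583*10) = 1/(-87029 - 15830) = 1/(-102859) = -1/102859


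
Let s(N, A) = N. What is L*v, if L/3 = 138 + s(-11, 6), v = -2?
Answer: -762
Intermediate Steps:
L = 381 (L = 3*(138 - 11) = 3*127 = 381)
L*v = 381*(-2) = -762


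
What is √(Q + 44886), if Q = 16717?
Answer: √61603 ≈ 248.20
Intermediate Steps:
√(Q + 44886) = √(16717 + 44886) = √61603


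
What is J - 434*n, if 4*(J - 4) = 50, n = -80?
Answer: 69473/2 ≈ 34737.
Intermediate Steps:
J = 33/2 (J = 4 + (¼)*50 = 4 + 25/2 = 33/2 ≈ 16.500)
J - 434*n = 33/2 - 434*(-80) = 33/2 + 34720 = 69473/2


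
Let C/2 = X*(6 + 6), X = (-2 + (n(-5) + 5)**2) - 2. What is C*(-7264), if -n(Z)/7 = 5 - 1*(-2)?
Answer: -336817152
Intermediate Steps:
n(Z) = -49 (n(Z) = -7*(5 - 1*(-2)) = -7*(5 + 2) = -7*7 = -49)
X = 1932 (X = (-2 + (-49 + 5)**2) - 2 = (-2 + (-44)**2) - 2 = (-2 + 1936) - 2 = 1934 - 2 = 1932)
C = 46368 (C = 2*(1932*(6 + 6)) = 2*(1932*12) = 2*23184 = 46368)
C*(-7264) = 46368*(-7264) = -336817152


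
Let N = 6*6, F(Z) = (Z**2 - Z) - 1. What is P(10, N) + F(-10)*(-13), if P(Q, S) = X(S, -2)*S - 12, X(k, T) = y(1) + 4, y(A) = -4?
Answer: -1429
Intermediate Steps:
F(Z) = -1 + Z**2 - Z
X(k, T) = 0 (X(k, T) = -4 + 4 = 0)
N = 36
P(Q, S) = -12 (P(Q, S) = 0*S - 12 = 0 - 12 = -12)
P(10, N) + F(-10)*(-13) = -12 + (-1 + (-10)**2 - 1*(-10))*(-13) = -12 + (-1 + 100 + 10)*(-13) = -12 + 109*(-13) = -12 - 1417 = -1429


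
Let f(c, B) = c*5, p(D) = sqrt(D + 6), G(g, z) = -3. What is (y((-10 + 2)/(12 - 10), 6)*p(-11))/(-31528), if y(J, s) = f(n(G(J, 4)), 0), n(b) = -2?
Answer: 5*I*sqrt(5)/15764 ≈ 0.00070923*I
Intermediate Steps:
p(D) = sqrt(6 + D)
f(c, B) = 5*c
y(J, s) = -10 (y(J, s) = 5*(-2) = -10)
(y((-10 + 2)/(12 - 10), 6)*p(-11))/(-31528) = -10*sqrt(6 - 11)/(-31528) = -10*I*sqrt(5)*(-1/31528) = 5*I*sqrt(5)/15764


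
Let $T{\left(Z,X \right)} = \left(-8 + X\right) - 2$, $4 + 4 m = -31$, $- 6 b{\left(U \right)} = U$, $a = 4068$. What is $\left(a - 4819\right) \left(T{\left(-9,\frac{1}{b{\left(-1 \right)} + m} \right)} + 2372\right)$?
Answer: $- \frac{182698774}{103} \approx -1.7738 \cdot 10^{6}$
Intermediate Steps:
$b{\left(U \right)} = - \frac{U}{6}$
$m = - \frac{35}{4}$ ($m = -1 + \frac{1}{4} \left(-31\right) = -1 - \frac{31}{4} = - \frac{35}{4} \approx -8.75$)
$T{\left(Z,X \right)} = -10 + X$
$\left(a - 4819\right) \left(T{\left(-9,\frac{1}{b{\left(-1 \right)} + m} \right)} + 2372\right) = \left(4068 - 4819\right) \left(\left(-10 + \frac{1}{\left(- \frac{1}{6}\right) \left(-1\right) - \frac{35}{4}}\right) + 2372\right) = - 751 \left(\left(-10 + \frac{1}{\frac{1}{6} - \frac{35}{4}}\right) + 2372\right) = - 751 \left(\left(-10 + \frac{1}{- \frac{103}{12}}\right) + 2372\right) = - 751 \left(\left(-10 - \frac{12}{103}\right) + 2372\right) = - 751 \left(- \frac{1042}{103} + 2372\right) = \left(-751\right) \frac{243274}{103} = - \frac{182698774}{103}$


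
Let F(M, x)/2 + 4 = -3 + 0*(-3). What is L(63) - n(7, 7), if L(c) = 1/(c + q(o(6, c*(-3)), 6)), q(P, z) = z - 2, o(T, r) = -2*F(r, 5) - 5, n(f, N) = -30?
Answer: 2011/67 ≈ 30.015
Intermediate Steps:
F(M, x) = -14 (F(M, x) = -8 + 2*(-3 + 0*(-3)) = -8 + 2*(-3 + 0) = -8 + 2*(-3) = -8 - 6 = -14)
o(T, r) = 23 (o(T, r) = -2*(-14) - 5 = 28 - 5 = 23)
q(P, z) = -2 + z
L(c) = 1/(4 + c) (L(c) = 1/(c + (-2 + 6)) = 1/(c + 4) = 1/(4 + c))
L(63) - n(7, 7) = 1/(4 + 63) - 1*(-30) = 1/67 + 30 = 2011/67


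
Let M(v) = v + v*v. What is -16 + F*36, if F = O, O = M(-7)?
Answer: 1496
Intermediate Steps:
M(v) = v + v²
O = 42 (O = -7*(1 - 7) = -7*(-6) = 42)
F = 42
-16 + F*36 = -16 + 42*36 = -16 + 1512 = 1496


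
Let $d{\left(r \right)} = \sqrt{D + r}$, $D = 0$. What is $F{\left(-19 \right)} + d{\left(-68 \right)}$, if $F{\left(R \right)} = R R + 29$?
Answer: $390 + 2 i \sqrt{17} \approx 390.0 + 8.2462 i$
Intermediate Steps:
$d{\left(r \right)} = \sqrt{r}$ ($d{\left(r \right)} = \sqrt{0 + r} = \sqrt{r}$)
$F{\left(R \right)} = 29 + R^{2}$ ($F{\left(R \right)} = R^{2} + 29 = 29 + R^{2}$)
$F{\left(-19 \right)} + d{\left(-68 \right)} = \left(29 + \left(-19\right)^{2}\right) + \sqrt{-68} = \left(29 + 361\right) + 2 i \sqrt{17} = 390 + 2 i \sqrt{17}$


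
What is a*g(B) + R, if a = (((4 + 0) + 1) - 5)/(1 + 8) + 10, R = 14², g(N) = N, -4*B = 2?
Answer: 191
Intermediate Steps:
B = -½ (B = -¼*2 = -½ ≈ -0.50000)
R = 196
a = 10 (a = ((4 + 1) - 5)/9 + 10 = (5 - 5)/9 + 10 = (⅑)*0 + 10 = 0 + 10 = 10)
a*g(B) + R = 10*(-½) + 196 = -5 + 196 = 191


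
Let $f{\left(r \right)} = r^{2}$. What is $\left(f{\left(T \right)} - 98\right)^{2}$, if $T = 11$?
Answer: $529$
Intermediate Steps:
$\left(f{\left(T \right)} - 98\right)^{2} = \left(11^{2} - 98\right)^{2} = \left(121 - 98\right)^{2} = 23^{2} = 529$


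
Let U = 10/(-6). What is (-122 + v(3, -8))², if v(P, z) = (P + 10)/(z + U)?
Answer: 12794929/841 ≈ 15214.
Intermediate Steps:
U = -5/3 (U = 10*(-⅙) = -5/3 ≈ -1.6667)
v(P, z) = (10 + P)/(-5/3 + z) (v(P, z) = (P + 10)/(z - 5/3) = (10 + P)/(-5/3 + z))
(-122 + v(3, -8))² = (-122 + 3*(10 + 3)/(-5 + 3*(-8)))² = (-122 + 3*13/(-5 - 24))² = (-122 + 3*13/(-29))² = (-122 + 3*(-1/29)*13)² = (-122 - 39/29)² = (-3577/29)² = 12794929/841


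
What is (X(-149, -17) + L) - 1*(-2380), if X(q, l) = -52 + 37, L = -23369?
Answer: -21004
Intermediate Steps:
X(q, l) = -15
(X(-149, -17) + L) - 1*(-2380) = (-15 - 23369) - 1*(-2380) = -23384 + 2380 = -21004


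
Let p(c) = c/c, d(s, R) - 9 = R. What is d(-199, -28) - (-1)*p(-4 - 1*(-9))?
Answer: -18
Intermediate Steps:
d(s, R) = 9 + R
p(c) = 1
d(-199, -28) - (-1)*p(-4 - 1*(-9)) = (9 - 28) - (-1) = -19 - 1*(-1) = -19 + 1 = -18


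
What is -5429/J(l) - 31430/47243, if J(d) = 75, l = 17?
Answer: -36977071/506175 ≈ -73.052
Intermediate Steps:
-5429/J(l) - 31430/47243 = -5429/75 - 31430/47243 = -5429*1/75 - 31430*1/47243 = -5429/75 - 4490/6749 = -36977071/506175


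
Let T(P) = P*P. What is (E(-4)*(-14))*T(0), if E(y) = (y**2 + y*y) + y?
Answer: 0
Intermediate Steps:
T(P) = P**2
E(y) = y + 2*y**2 (E(y) = (y**2 + y**2) + y = 2*y**2 + y = y + 2*y**2)
(E(-4)*(-14))*T(0) = (-4*(1 + 2*(-4))*(-14))*0**2 = (-4*(1 - 8)*(-14))*0 = (-4*(-7)*(-14))*0 = (28*(-14))*0 = -392*0 = 0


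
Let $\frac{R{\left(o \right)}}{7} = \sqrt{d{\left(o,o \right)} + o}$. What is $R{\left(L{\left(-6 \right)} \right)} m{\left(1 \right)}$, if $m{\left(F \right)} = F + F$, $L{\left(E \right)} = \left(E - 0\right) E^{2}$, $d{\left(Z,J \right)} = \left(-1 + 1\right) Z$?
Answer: $84 i \sqrt{6} \approx 205.76 i$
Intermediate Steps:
$d{\left(Z,J \right)} = 0$ ($d{\left(Z,J \right)} = 0 Z = 0$)
$L{\left(E \right)} = E^{3}$ ($L{\left(E \right)} = \left(E + 0\right) E^{2} = E E^{2} = E^{3}$)
$m{\left(F \right)} = 2 F$
$R{\left(o \right)} = 7 \sqrt{o}$ ($R{\left(o \right)} = 7 \sqrt{0 + o} = 7 \sqrt{o}$)
$R{\left(L{\left(-6 \right)} \right)} m{\left(1 \right)} = 7 \sqrt{\left(-6\right)^{3}} \cdot 2 \cdot 1 = 7 \sqrt{-216} \cdot 2 = 7 \cdot 6 i \sqrt{6} \cdot 2 = 42 i \sqrt{6} \cdot 2 = 84 i \sqrt{6}$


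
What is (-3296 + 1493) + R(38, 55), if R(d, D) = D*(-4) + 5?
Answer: -2018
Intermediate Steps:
R(d, D) = 5 - 4*D (R(d, D) = -4*D + 5 = 5 - 4*D)
(-3296 + 1493) + R(38, 55) = (-3296 + 1493) + (5 - 4*55) = -1803 + (5 - 220) = -1803 - 215 = -2018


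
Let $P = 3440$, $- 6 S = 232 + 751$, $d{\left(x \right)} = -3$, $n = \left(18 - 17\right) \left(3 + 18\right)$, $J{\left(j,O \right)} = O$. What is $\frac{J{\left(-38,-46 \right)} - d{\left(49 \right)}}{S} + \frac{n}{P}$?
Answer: $\frac{908163}{3381520} \approx 0.26857$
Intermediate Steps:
$n = 21$ ($n = 1 \cdot 21 = 21$)
$S = - \frac{983}{6}$ ($S = - \frac{232 + 751}{6} = \left(- \frac{1}{6}\right) 983 = - \frac{983}{6} \approx -163.83$)
$\frac{J{\left(-38,-46 \right)} - d{\left(49 \right)}}{S} + \frac{n}{P} = \frac{-46 - -3}{- \frac{983}{6}} + \frac{21}{3440} = \left(-46 + 3\right) \left(- \frac{6}{983}\right) + 21 \cdot \frac{1}{3440} = \left(-43\right) \left(- \frac{6}{983}\right) + \frac{21}{3440} = \frac{258}{983} + \frac{21}{3440} = \frac{908163}{3381520}$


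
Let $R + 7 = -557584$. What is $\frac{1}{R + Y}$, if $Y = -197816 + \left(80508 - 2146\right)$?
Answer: $- \frac{1}{677045} \approx -1.477 \cdot 10^{-6}$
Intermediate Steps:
$R = -557591$ ($R = -7 - 557584 = -557591$)
$Y = -119454$ ($Y = -197816 + \left(80508 - 2146\right) = -197816 + 78362 = -119454$)
$\frac{1}{R + Y} = \frac{1}{-557591 - 119454} = \frac{1}{-677045} = - \frac{1}{677045}$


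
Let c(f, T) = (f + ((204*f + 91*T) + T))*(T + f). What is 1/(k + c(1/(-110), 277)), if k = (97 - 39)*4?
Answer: 2420/17081696123 ≈ 1.4167e-7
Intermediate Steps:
k = 232 (k = 58*4 = 232)
c(f, T) = (T + f)*(92*T + 205*f) (c(f, T) = (f + ((91*T + 204*f) + T))*(T + f) = (f + (92*T + 204*f))*(T + f) = (92*T + 205*f)*(T + f) = (T + f)*(92*T + 205*f))
1/(k + c(1/(-110), 277)) = 1/(232 + (92*277**2 + 205*(1/(-110))**2 + 297*277/(-110))) = 1/(232 + (92*76729 + 205*(-1/110)**2 + 297*277*(-1/110))) = 1/(232 + (7059068 + 205*(1/12100) - 7479/10)) = 1/(232 + (7059068 + 41/2420 - 7479/10)) = 1/(232 + 17081134683/2420) = 1/(17081696123/2420) = 2420/17081696123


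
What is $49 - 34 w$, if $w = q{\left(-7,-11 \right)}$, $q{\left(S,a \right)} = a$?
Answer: $423$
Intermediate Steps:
$w = -11$
$49 - 34 w = 49 - -374 = 49 + 374 = 423$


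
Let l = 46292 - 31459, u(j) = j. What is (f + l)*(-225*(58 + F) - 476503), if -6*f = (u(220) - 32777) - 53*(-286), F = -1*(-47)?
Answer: -26606059408/3 ≈ -8.8687e+9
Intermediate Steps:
l = 14833
F = 47
f = 17399/6 (f = -((220 - 32777) - 53*(-286))/6 = -(-32557 + 15158)/6 = -⅙*(-17399) = 17399/6 ≈ 2899.8)
(f + l)*(-225*(58 + F) - 476503) = (17399/6 + 14833)*(-225*(58 + 47) - 476503) = 106397*(-225*105 - 476503)/6 = 106397*(-23625 - 476503)/6 = (106397/6)*(-500128) = -26606059408/3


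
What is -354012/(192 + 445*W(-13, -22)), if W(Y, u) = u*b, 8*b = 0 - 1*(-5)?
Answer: 1416048/23707 ≈ 59.731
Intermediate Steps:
b = 5/8 (b = (0 - 1*(-5))/8 = (0 + 5)/8 = (1/8)*5 = 5/8 ≈ 0.62500)
W(Y, u) = 5*u/8 (W(Y, u) = u*(5/8) = 5*u/8)
-354012/(192 + 445*W(-13, -22)) = -354012/(192 + 445*((5/8)*(-22))) = -354012/(192 + 445*(-55/4)) = -354012/(192 - 24475/4) = -354012/(-23707/4) = -354012*(-4/23707) = 1416048/23707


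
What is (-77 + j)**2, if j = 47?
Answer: 900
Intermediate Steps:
(-77 + j)**2 = (-77 + 47)**2 = (-30)**2 = 900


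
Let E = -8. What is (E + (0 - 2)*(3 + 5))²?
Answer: 576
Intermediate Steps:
(E + (0 - 2)*(3 + 5))² = (-8 + (0 - 2)*(3 + 5))² = (-8 - 2*8)² = (-8 - 16)² = (-24)² = 576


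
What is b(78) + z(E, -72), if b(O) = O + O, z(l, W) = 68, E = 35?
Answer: 224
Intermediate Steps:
b(O) = 2*O
b(78) + z(E, -72) = 2*78 + 68 = 156 + 68 = 224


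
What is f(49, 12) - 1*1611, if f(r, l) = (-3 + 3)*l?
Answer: -1611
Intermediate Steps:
f(r, l) = 0 (f(r, l) = 0*l = 0)
f(49, 12) - 1*1611 = 0 - 1*1611 = 0 - 1611 = -1611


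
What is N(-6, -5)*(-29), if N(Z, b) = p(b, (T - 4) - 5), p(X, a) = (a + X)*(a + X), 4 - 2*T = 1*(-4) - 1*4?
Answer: -1856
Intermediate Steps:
T = 6 (T = 2 - (1*(-4) - 1*4)/2 = 2 - (-4 - 4)/2 = 2 - ½*(-8) = 2 + 4 = 6)
p(X, a) = (X + a)² (p(X, a) = (X + a)*(X + a) = (X + a)²)
N(Z, b) = (-3 + b)² (N(Z, b) = (b + ((6 - 4) - 5))² = (b + (2 - 5))² = (b - 3)² = (-3 + b)²)
N(-6, -5)*(-29) = (-3 - 5)²*(-29) = (-8)²*(-29) = 64*(-29) = -1856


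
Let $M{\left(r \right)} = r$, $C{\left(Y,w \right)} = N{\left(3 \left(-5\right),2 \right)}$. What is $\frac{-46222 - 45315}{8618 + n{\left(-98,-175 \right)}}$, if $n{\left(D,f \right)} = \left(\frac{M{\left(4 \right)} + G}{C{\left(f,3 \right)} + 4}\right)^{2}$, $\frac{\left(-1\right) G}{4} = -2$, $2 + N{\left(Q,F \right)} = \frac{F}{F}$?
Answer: $- \frac{91537}{8634} \approx -10.602$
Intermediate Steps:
$N{\left(Q,F \right)} = -1$ ($N{\left(Q,F \right)} = -2 + \frac{F}{F} = -2 + 1 = -1$)
$C{\left(Y,w \right)} = -1$
$G = 8$ ($G = \left(-4\right) \left(-2\right) = 8$)
$n{\left(D,f \right)} = 16$ ($n{\left(D,f \right)} = \left(\frac{4 + 8}{-1 + 4}\right)^{2} = \left(\frac{12}{3}\right)^{2} = \left(12 \cdot \frac{1}{3}\right)^{2} = 4^{2} = 16$)
$\frac{-46222 - 45315}{8618 + n{\left(-98,-175 \right)}} = \frac{-46222 - 45315}{8618 + 16} = - \frac{91537}{8634}$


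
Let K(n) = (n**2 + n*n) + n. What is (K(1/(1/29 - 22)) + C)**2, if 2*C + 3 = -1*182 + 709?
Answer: 11298560484427969/164648481361 ≈ 68622.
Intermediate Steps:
K(n) = n + 2*n**2 (K(n) = (n**2 + n**2) + n = 2*n**2 + n = n + 2*n**2)
C = 262 (C = -3/2 + (-1*182 + 709)/2 = -3/2 + (-182 + 709)/2 = -3/2 + (1/2)*527 = -3/2 + 527/2 = 262)
(K(1/(1/29 - 22)) + C)**2 = ((1 + 2/(1/29 - 22))/(1/29 - 22) + 262)**2 = ((1 + 2/(-637/29))/(-637/29) + 262)**2 = (-29*(1 + 2*(-29/637))/637 + 262)**2 = (-29*(1 - 58/637)/637 + 262)**2 = (-29/637*579/637 + 262)**2 = (-16791/405769 + 262)**2 = (106294687/405769)**2 = 11298560484427969/164648481361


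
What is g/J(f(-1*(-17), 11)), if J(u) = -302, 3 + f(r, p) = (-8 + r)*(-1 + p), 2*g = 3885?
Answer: -3885/604 ≈ -6.4321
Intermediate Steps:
g = 3885/2 (g = (1/2)*3885 = 3885/2 ≈ 1942.5)
f(r, p) = -3 + (-1 + p)*(-8 + r) (f(r, p) = -3 + (-8 + r)*(-1 + p) = -3 + (-1 + p)*(-8 + r))
g/J(f(-1*(-17), 11)) = (3885/2)/(-302) = (3885/2)*(-1/302) = -3885/604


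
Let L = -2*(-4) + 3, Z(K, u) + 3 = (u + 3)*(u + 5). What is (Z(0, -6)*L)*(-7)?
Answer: 0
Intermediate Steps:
Z(K, u) = -3 + (3 + u)*(5 + u) (Z(K, u) = -3 + (u + 3)*(u + 5) = -3 + (3 + u)*(5 + u))
L = 11 (L = 8 + 3 = 11)
(Z(0, -6)*L)*(-7) = ((12 + (-6)² + 8*(-6))*11)*(-7) = ((12 + 36 - 48)*11)*(-7) = (0*11)*(-7) = 0*(-7) = 0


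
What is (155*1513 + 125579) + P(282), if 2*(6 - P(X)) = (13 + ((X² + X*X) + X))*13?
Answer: -1351259/2 ≈ -6.7563e+5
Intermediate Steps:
P(X) = -157/2 - 13*X² - 13*X/2 (P(X) = 6 - (13 + ((X² + X*X) + X))*13/2 = 6 - (13 + ((X² + X²) + X))*13/2 = 6 - (13 + (2*X² + X))*13/2 = 6 - (13 + (X + 2*X²))*13/2 = 6 - (13 + X + 2*X²)*13/2 = 6 - (169 + 13*X + 26*X²)/2 = 6 + (-169/2 - 13*X² - 13*X/2) = -157/2 - 13*X² - 13*X/2)
(155*1513 + 125579) + P(282) = (155*1513 + 125579) + (-157/2 - 13*282² - 13/2*282) = (234515 + 125579) + (-157/2 - 13*79524 - 1833) = 360094 + (-157/2 - 1033812 - 1833) = 360094 - 2071447/2 = -1351259/2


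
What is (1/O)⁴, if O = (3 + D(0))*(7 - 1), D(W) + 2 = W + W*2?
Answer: 1/1296 ≈ 0.00077160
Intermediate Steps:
D(W) = -2 + 3*W (D(W) = -2 + (W + W*2) = -2 + (W + 2*W) = -2 + 3*W)
O = 6 (O = (3 + (-2 + 3*0))*(7 - 1) = (3 + (-2 + 0))*6 = (3 - 2)*6 = 1*6 = 6)
(1/O)⁴ = (1/6)⁴ = (⅙)⁴ = 1/1296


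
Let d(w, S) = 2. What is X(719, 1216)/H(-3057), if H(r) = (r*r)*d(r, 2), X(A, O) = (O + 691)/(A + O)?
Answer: 1907/36166113630 ≈ 5.2729e-8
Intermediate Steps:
X(A, O) = (691 + O)/(A + O)
H(r) = 2*r**2 (H(r) = (r*r)*2 = r**2*2 = 2*r**2)
X(719, 1216)/H(-3057) = ((691 + 1216)/(719 + 1216))/((2*(-3057)**2)) = (1907/1935)/((2*9345249)) = ((1/1935)*1907)/18690498 = (1907/1935)*(1/18690498) = 1907/36166113630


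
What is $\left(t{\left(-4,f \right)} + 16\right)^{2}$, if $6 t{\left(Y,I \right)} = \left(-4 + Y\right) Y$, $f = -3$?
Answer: $\frac{4096}{9} \approx 455.11$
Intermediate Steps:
$t{\left(Y,I \right)} = \frac{Y \left(-4 + Y\right)}{6}$ ($t{\left(Y,I \right)} = \frac{\left(-4 + Y\right) Y}{6} = \frac{Y \left(-4 + Y\right)}{6}$)
$\left(t{\left(-4,f \right)} + 16\right)^{2} = \left(\frac{1}{6} \left(-4\right) \left(-4 - 4\right) + 16\right)^{2} = \left(\frac{1}{6} \left(-4\right) \left(-8\right) + 16\right)^{2} = \left(\frac{16}{3} + 16\right)^{2} = \left(\frac{64}{3}\right)^{2} = \frac{4096}{9}$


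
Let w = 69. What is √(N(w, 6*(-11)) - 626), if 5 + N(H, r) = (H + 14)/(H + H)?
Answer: I*√12005310/138 ≈ 25.108*I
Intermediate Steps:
N(H, r) = -5 + (14 + H)/(2*H) (N(H, r) = -5 + (H + 14)/(H + H) = -5 + (14 + H)/((2*H)) = -5 + (14 + H)*(1/(2*H)) = -5 + (14 + H)/(2*H))
√(N(w, 6*(-11)) - 626) = √((-9/2 + 7/69) - 626) = √(-607/138 - 626) = √(-86995/138) = I*√12005310/138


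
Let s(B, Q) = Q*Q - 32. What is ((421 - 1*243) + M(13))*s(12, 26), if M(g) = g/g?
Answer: 115276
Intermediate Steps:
M(g) = 1
s(B, Q) = -32 + Q² (s(B, Q) = Q² - 32 = -32 + Q²)
((421 - 1*243) + M(13))*s(12, 26) = ((421 - 1*243) + 1)*(-32 + 26²) = ((421 - 243) + 1)*(-32 + 676) = (178 + 1)*644 = 179*644 = 115276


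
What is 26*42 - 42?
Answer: 1050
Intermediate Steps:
26*42 - 42 = 1092 - 42 = 1050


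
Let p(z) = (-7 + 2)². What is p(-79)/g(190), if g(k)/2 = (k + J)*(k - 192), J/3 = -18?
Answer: -25/544 ≈ -0.045956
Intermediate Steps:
J = -54 (J = 3*(-18) = -54)
g(k) = 2*(-192 + k)*(-54 + k) (g(k) = 2*((k - 54)*(k - 192)) = 2*((-54 + k)*(-192 + k)) = 2*((-192 + k)*(-54 + k)) = 2*(-192 + k)*(-54 + k))
p(z) = 25 (p(z) = (-5)² = 25)
p(-79)/g(190) = 25/(20736 - 492*190 + 2*190²) = 25/(20736 - 93480 + 2*36100) = 25/(20736 - 93480 + 72200) = 25/(-544) = 25*(-1/544) = -25/544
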